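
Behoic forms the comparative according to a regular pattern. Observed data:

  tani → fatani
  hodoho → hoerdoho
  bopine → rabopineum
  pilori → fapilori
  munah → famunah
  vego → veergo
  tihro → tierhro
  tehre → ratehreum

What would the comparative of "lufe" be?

ralufeum

tihro and tehre both begin with t- yet inflect differently (tierhro, ratehreum), so the first letter is not what conditions the rule; the final letter is.
"lufe" ends in -e. The stems ending in -e (tehre → ratehreum, bopine → rabopineum) add ra- … -um around the stem.
The other patterns: stems ending in -o insert -er- after the first vowel; stems ending in -h or -i add the prefix fa-.
So lufe → ralufeum.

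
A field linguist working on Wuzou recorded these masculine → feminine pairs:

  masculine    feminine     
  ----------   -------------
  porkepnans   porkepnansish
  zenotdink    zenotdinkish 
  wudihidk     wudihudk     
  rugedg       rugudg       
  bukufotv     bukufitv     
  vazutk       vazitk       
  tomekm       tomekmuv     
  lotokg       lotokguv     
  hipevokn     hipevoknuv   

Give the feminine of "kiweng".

kiwengish

"kiweng" has second-to-last letter 'n'. The stems whose second-to-last letter is 'n' (porkepnans → porkepnansish, zenotdink → zenotdinkish) add -ish.
The other patterns: stems whose second-to-last letter is 'd' change the last vowel to 'u'; stems whose second-to-last letter is 't' change the last vowel to 'i'; stems whose second-to-last letter is 'k' add -uv.
So kiweng → kiwengish.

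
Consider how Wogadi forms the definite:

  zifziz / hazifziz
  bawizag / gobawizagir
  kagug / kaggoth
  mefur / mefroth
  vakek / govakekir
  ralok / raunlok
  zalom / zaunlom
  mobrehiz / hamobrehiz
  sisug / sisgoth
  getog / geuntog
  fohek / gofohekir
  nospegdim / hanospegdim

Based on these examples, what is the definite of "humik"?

"humik" has last vowel 'i'. The stems whose last vowel is 'i' (nospegdim → hanospegdim, mobrehiz → hamobrehiz, zifziz → hazifziz) add the prefix ha-.
The other patterns: stems whose last vowel is 'o' insert -un- after the first vowel; stems whose last vowel is 'a' or 'e' add go- … -ir around the stem; stems whose last vowel is 'u' delete the last vowel and add -oth.
So humik → hahumik.

hahumik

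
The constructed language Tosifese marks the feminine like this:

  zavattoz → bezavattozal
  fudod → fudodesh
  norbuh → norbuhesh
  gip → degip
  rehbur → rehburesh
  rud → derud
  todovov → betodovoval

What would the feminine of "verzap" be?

verzapesh

"verzap" has 2 vowels. The stems with 2 vowels (norbuh → norbuhesh, fudod → fudodesh, rehbur → rehburesh) add -esh.
The other patterns: stems with 1 vowel add the prefix de-; stems with 3 vowels add be- … -al around the stem.
So verzap → verzapesh.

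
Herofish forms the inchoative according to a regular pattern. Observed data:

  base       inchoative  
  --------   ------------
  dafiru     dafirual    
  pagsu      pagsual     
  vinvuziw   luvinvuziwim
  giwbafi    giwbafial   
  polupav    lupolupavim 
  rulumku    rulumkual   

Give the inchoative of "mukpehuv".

lumukpehuvim

"mukpehuv" ends in a consonant. The stems ending in a consonant (polupav → lupolupavim, vinvuziw → luvinvuziwim) add lu- … -im around the stem.
So mukpehuv → lumukpehuvim.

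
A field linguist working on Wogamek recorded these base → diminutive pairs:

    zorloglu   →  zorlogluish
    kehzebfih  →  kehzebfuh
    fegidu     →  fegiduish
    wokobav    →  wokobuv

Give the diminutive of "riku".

rikuish

wokobav and zorloglu both have 3 vowels yet inflect differently (wokobuv, zorlogluish), so the number of vowels is not what conditions the rule; whether the stem ends in a vowel or a consonant is.
"riku" ends in a vowel. The stems ending in a vowel (zorloglu → zorlogluish, fegidu → fegiduish) add -ish.
So riku → rikuish.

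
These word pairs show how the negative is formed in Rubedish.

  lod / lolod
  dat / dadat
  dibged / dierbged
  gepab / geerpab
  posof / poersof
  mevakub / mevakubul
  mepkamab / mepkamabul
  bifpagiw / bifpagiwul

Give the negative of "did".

lod and dibged both end in -d yet inflect differently (lolod, dierbged), so the final letter is not what conditions the rule; the number of vowels is.
"did" has 1 vowel. The stems with 1 vowel (lod → lolod, dat → dadat) repeat the first consonant+vowel as a prefix.
The other patterns: stems with 2 vowels insert -er- after the first vowel; stems with 3 vowels add -ul.
So did → didid.

didid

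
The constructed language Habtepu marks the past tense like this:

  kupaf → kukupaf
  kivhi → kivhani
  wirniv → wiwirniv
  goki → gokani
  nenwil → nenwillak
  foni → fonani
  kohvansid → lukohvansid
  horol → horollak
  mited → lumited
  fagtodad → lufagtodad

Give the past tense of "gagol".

gagollak

"gagol" ends in -l. The stems ending in -l (horol → horollak, nenwil → nenwillak) double the final consonant and add -ak.
The other patterns: stems ending in -i drop the final letter and add -ani; stems ending in -d add the prefix lu-; stems ending in -f or -v repeat the first consonant+vowel as a prefix.
So gagol → gagollak.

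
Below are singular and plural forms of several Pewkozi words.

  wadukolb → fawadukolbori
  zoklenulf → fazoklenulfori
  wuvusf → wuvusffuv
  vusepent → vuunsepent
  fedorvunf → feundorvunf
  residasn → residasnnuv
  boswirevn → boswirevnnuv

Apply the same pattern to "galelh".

zoklenulf and fedorvunf both end in -f yet inflect differently (fazoklenulfori, feundorvunf), so the final letter is not what conditions the rule; the second-to-last letter is.
"galelh" has second-to-last letter 'l'. The stems whose second-to-last letter is 'l' (wadukolb → fawadukolbori, zoklenulf → fazoklenulfori) add fa- … -ori around the stem.
So galelh → fagalelhori.

fagalelhori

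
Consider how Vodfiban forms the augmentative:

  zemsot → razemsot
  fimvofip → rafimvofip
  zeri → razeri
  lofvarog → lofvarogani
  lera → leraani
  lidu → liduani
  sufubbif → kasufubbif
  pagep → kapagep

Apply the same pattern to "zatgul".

razatgul

"zatgul" begins with z-. The stems beginning with z- (zemsot → razemsot, zeri → razeri) add the prefix ra-.
The other patterns: stems beginning with l- add -ani; stems beginning with p- or s- add the prefix ka-.
So zatgul → razatgul.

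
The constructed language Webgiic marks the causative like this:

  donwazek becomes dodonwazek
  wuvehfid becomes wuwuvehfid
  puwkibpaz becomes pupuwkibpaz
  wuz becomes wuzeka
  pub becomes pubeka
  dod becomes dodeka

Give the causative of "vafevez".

puwkibpaz and wuz both end in -z yet inflect differently (pupuwkibpaz, wuzeka), so the final letter is not what conditions the rule; the number of vowels is.
"vafevez" has 3 vowels. The stems with 3 vowels (donwazek → dodonwazek, wuvehfid → wuwuvehfid, puwkibpaz → pupuwkibpaz) repeat the first consonant+vowel as a prefix.
So vafevez → vavafevez.

vavafevez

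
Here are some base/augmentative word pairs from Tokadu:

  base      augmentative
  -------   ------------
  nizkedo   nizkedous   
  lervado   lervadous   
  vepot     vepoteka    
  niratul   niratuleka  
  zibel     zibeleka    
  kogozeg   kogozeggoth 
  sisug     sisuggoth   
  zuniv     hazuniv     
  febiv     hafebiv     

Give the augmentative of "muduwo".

muduwous

"muduwo" ends in -o. The stems ending in -o (nizkedo → nizkedous, lervado → lervadous) add -us.
So muduwo → muduwous.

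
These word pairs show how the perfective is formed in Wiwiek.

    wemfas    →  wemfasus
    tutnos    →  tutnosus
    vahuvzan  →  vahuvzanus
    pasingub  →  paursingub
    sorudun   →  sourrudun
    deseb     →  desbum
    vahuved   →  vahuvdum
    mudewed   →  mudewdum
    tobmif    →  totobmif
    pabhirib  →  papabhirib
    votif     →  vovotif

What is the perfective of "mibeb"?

"mibeb" has last vowel 'e'. The stems whose last vowel is 'e' (deseb → desbum, vahuved → vahuvdum, mudewed → mudewdum) delete the last vowel and add -um.
So mibeb → mibbum.

mibbum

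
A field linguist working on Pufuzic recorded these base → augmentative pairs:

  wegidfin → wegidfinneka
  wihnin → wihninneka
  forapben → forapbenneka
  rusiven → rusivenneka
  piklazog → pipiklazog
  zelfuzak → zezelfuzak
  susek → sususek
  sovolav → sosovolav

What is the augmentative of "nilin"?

forapben and susek both have last vowel 'e' yet inflect differently (forapbenneka, sususek), so the last vowel is not what conditions the rule; the final letter is.
"nilin" ends in -n. The stems ending in -n (wegidfin → wegidfinneka, wihnin → wihninneka, forapben → forapbenneka) double the final consonant and add -eka.
The other pattern: stems ending in -g, -k or -v repeat the first consonant+vowel as a prefix.
So nilin → nilinneka.

nilinneka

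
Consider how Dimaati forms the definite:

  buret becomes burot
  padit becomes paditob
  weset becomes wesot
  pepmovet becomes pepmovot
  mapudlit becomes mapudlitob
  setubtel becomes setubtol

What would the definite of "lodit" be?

"lodit" has last vowel 'i'. The stems whose last vowel is 'i' (padit → paditob, mapudlit → mapudlitob) add -ob.
The other pattern: stems whose last vowel is 'e' change the last vowel to 'o'.
So lodit → loditob.

loditob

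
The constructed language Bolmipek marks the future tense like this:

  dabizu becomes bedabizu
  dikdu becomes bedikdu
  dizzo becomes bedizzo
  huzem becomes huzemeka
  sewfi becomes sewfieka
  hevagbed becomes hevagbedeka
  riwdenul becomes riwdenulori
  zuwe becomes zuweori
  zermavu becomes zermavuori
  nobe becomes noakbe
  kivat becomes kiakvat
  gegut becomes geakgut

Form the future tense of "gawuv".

gaakwuv

dabizu and zermavu both end in -u yet inflect differently (bedabizu, zermavuori), so the final letter is not what conditions the rule; the first letter is.
"gawuv" begins with g-. The one such stem in the data (gegut → geakgut) inserts -ak- after the first vowel (as do nobe, kivat), so the same rule applies.
The other patterns: stems beginning with d- add the prefix be-; stems beginning with h- or s- add -eka; stems beginning with r- or z- add -ori.
So gawuv → gaakwuv.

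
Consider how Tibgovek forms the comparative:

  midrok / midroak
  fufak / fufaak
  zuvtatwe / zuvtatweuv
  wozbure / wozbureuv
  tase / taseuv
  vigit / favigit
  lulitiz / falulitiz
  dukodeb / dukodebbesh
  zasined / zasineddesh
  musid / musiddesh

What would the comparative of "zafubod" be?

zuvtatwe and dukodeb both have last vowel 'e' yet inflect differently (zuvtatweuv, dukodebbesh), so the last vowel is not what conditions the rule; the final letter is.
"zafubod" ends in -d. The stems ending in -d (zasined → zasineddesh, musid → musiddesh) double the final consonant and add -esh.
So zafubod → zafuboddesh.

zafuboddesh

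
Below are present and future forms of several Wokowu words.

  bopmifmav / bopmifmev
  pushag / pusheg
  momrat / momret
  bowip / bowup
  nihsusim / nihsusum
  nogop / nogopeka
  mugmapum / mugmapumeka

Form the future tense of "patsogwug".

bowip and nogop both end in -p yet inflect differently (bowup, nogopeka), so the final letter is not what conditions the rule; the last vowel is.
"patsogwug" has last vowel 'u'. The one such stem in the data (mugmapum → mugmapumeka) adds -eka, so the same rule applies.
So patsogwug → patsogwugeka.

patsogwugeka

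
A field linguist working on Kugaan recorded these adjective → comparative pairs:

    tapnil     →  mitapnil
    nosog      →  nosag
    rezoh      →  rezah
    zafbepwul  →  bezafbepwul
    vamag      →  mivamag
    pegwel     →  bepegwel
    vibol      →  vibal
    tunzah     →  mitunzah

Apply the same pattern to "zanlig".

mizanlig

vibol and pegwel both end in -l yet inflect differently (vibal, bepegwel), so the final letter is not what conditions the rule; the last vowel is.
"zanlig" has last vowel 'i'. The one such stem in the data (tapnil → mitapnil) adds the prefix mi-, so the same rule applies.
The other patterns: stems whose last vowel is 'o' change the last vowel to 'a'; stems whose last vowel is 'e' or 'u' add the prefix be-.
So zanlig → mizanlig.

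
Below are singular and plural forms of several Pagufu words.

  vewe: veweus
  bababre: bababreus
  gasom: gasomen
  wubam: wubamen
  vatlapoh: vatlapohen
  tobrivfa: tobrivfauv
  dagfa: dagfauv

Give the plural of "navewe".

"navewe" ends in -e. The stems ending in -e (vewe → veweus, bababre → bababreus) add -us.
The other patterns: stems ending in -h or -m add -en; stems ending in -a add -uv.
So navewe → naveweus.

naveweus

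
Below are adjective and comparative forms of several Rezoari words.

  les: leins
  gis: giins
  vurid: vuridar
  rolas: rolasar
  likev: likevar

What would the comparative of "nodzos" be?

"nodzos" has 2 vowels. The stems with 2 vowels (vurid → vuridar, rolas → rolasar, likev → likevar) add -ar.
The other pattern: stems with 1 vowel insert -in- after the first vowel.
So nodzos → nodzosar.

nodzosar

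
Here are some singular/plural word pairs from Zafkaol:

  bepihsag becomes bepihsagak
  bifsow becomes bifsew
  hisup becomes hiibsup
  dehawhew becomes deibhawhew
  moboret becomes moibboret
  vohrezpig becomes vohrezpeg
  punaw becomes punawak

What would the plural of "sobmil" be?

sobmel

dehawhew and punaw both end in -w yet inflect differently (deibhawhew, punawak), so the final letter is not what conditions the rule; the last vowel is.
"sobmil" has last vowel 'i'. The one such stem in the data (vohrezpig → vohrezpeg) changes the last vowel to 'e' (as does bifsow), so the same rule applies.
The other patterns: stems whose last vowel is 'e' or 'u' insert -ib- after the first vowel; stems whose last vowel is 'a' add -ak.
So sobmil → sobmel.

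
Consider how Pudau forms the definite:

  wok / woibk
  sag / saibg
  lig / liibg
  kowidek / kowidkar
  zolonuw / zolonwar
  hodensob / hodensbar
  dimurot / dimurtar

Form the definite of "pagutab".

wok and kowidek both end in -k yet inflect differently (woibk, kowidkar), so the final letter is not what conditions the rule; the number of vowels is.
"pagutab" has 3 vowels. The stems with 3 vowels (kowidek → kowidkar, zolonuw → zolonwar, hodensob → hodensbar) delete the last vowel and add -ar.
So pagutab → pagutbar.

pagutbar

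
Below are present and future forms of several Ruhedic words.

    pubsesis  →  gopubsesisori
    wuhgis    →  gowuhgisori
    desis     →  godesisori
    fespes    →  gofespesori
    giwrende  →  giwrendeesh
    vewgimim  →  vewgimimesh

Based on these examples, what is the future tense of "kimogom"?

fespes and giwrende both have last vowel 'e' yet inflect differently (gofespesori, giwrendeesh), so the last vowel is not what conditions the rule; the final letter is.
"kimogom" ends in -m. The one such stem in the data (vewgimim → vewgimimesh) adds -esh, so the same rule applies.
So kimogom → kimogomesh.

kimogomesh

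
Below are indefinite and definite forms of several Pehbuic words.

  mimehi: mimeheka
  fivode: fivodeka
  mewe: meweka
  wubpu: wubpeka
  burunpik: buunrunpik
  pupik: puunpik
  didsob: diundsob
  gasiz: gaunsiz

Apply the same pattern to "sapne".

sapneka

mimehi and burunpik both have last vowel 'i' yet inflect differently (mimeheka, buunrunpik), so the last vowel is not what conditions the rule; whether the stem ends in a vowel or a consonant is.
"sapne" ends in a vowel. The stems ending in a vowel (mimehi → mimeheka, fivode → fivodeka, mewe → meweka) drop the final letter and add -eka.
The other pattern: stems ending in a consonant insert -un- after the first vowel.
So sapne → sapneka.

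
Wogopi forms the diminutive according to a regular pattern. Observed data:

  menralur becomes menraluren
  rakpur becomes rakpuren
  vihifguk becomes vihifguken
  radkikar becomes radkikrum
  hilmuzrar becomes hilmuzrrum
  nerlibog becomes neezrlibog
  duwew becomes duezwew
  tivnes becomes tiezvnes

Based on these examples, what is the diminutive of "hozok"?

menralur and radkikar both end in -r yet inflect differently (menraluren, radkikrum), so the final letter is not what conditions the rule; the last vowel is.
"hozok" has last vowel 'o'. The one such stem in the data (nerlibog → neezrlibog) inserts -ez- after the first vowel (as do duwew, tivnes), so the same rule applies.
The other patterns: stems whose last vowel is 'u' add -en; stems whose last vowel is 'a' delete the last vowel and add -um.
So hozok → hoezzok.

hoezzok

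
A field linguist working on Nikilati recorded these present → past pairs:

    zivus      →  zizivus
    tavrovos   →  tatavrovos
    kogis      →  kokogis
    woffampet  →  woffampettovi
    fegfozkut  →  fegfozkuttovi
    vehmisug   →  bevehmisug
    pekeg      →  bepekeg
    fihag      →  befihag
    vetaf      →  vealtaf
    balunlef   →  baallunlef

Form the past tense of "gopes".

gogopes

zivus and fegfozkut both have last vowel 'u' yet inflect differently (zizivus, fegfozkuttovi), so the last vowel is not what conditions the rule; the final letter is.
"gopes" ends in -s. The stems ending in -s (zivus → zizivus, tavrovos → tatavrovos, kogis → kokogis) repeat the first consonant+vowel as a prefix.
The other patterns: stems ending in -t double the final consonant and add -ovi; stems ending in -g add the prefix be-; stems ending in -f insert -al- after the first vowel.
So gopes → gogopes.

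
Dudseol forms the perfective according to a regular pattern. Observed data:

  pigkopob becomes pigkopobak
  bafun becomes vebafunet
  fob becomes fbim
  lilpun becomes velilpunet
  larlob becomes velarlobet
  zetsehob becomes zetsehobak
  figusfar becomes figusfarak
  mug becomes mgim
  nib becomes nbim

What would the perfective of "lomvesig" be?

lomvesigak

fob and larlob both end in -b yet inflect differently (fbim, velarlobet), so the final letter is not what conditions the rule; the number of vowels is.
"lomvesig" has 3 vowels. The stems with 3 vowels (zetsehob → zetsehobak, pigkopob → pigkopobak, figusfar → figusfarak) add -ak.
So lomvesig → lomvesigak.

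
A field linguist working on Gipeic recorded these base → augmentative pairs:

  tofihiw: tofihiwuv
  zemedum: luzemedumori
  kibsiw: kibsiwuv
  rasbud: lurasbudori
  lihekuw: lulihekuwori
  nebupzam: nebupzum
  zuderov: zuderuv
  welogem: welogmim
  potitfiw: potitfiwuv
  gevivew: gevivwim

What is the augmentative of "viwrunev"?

viwrunvim

kibsiw and gevivew both end in -w yet inflect differently (kibsiwuv, gevivwim), so the final letter is not what conditions the rule; the last vowel is.
"viwrunev" has last vowel 'e'. The stems whose last vowel is 'e' (gevivew → gevivwim, welogem → welogmim) delete the last vowel and add -im.
So viwrunev → viwrunvim.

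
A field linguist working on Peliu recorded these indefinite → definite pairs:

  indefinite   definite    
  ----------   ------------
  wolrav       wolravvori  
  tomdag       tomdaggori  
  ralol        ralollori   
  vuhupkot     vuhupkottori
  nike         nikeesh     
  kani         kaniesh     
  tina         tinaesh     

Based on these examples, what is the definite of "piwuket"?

tina and tomdag both have last vowel 'a' yet inflect differently (tinaesh, tomdaggori), so the last vowel is not what conditions the rule; whether the stem ends in a vowel or a consonant is.
"piwuket" ends in a consonant. The stems ending in a consonant (ralol → ralollori, vuhupkot → vuhupkottori, tomdag → tomdaggori) double the final consonant and add -ori.
The other pattern: stems ending in a vowel add -esh.
So piwuket → piwukettori.

piwukettori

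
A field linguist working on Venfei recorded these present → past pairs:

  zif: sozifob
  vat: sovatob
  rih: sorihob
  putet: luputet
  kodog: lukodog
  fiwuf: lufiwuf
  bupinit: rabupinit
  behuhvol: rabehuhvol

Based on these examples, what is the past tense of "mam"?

vat and putet both end in -t yet inflect differently (sovatob, luputet), so the final letter is not what conditions the rule; the number of vowels is.
"mam" has 1 vowel. The stems with 1 vowel (zif → sozifob, vat → sovatob, rih → sorihob) add so- … -ob around the stem.
So mam → somamob.

somamob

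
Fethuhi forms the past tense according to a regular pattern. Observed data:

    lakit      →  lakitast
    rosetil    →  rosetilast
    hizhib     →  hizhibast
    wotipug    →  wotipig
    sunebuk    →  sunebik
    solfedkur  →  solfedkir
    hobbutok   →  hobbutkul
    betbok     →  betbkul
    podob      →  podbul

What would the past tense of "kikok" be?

kikkul

sunebuk and hobbutok both end in -k yet inflect differently (sunebik, hobbutkul), so the final letter is not what conditions the rule; the last vowel is.
"kikok" has last vowel 'o'. The stems whose last vowel is 'o' (hobbutok → hobbutkul, betbok → betbkul, podob → podbul) delete the last vowel and add -ul.
So kikok → kikkul.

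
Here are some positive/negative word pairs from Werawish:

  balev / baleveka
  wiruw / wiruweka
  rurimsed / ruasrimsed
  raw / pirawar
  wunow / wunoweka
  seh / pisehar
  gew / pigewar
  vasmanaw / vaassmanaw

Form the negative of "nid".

raw and wunow both end in -w yet inflect differently (pirawar, wunoweka), so the final letter is not what conditions the rule; the number of vowels is.
"nid" has 1 vowel. The stems with 1 vowel (raw → pirawar, seh → pisehar, gew → pigewar) add pi- … -ar around the stem.
The other patterns: stems with 2 vowels add -eka; stems with 3 vowels insert -as- after the first vowel.
So nid → pinidar.

pinidar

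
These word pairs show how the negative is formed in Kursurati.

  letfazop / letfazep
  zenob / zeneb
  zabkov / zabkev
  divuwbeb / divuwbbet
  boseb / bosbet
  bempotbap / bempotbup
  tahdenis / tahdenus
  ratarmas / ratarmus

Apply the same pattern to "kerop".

zenob and divuwbeb both end in -b yet inflect differently (zeneb, divuwbbet), so the final letter is not what conditions the rule; the last vowel is.
"kerop" has last vowel 'o'. The stems whose last vowel is 'o' (letfazop → letfazep, zenob → zeneb, zabkov → zabkev) change the last vowel to 'e'.
The other patterns: stems whose last vowel is 'e' delete the last vowel and add -et; stems whose last vowel is 'a' or 'i' change the last vowel to 'u'.
So kerop → kerep.

kerep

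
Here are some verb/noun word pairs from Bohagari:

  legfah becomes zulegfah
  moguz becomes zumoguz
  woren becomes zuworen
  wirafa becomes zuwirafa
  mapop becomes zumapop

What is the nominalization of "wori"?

zuwori

Every pair shown (legfah → zulegfah, moguz → zumoguz, woren → zuworen, …) follows the same rule: add the prefix zu-.
So wori → zuwori.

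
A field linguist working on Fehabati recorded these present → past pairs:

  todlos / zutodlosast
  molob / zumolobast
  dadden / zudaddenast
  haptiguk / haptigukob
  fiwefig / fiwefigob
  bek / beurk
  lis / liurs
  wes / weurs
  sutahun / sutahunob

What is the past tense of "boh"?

bourh

wes and todlos both end in -s yet inflect differently (weurs, zutodlosast), so the final letter is not what conditions the rule; the number of vowels is.
"boh" has 1 vowel. The stems with 1 vowel (wes → weurs, lis → liurs, bek → beurk) insert -ur- after the first vowel.
So boh → bourh.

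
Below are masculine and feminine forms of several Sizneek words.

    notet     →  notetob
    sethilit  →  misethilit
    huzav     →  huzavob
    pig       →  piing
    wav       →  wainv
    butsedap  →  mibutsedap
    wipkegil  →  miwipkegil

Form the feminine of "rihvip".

wav and huzav both end in -v yet inflect differently (wainv, huzavob), so the final letter is not what conditions the rule; the number of vowels is.
"rihvip" has 2 vowels. The stems with 2 vowels (notet → notetob, huzav → huzavob) add -ob.
So rihvip → rihvipob.

rihvipob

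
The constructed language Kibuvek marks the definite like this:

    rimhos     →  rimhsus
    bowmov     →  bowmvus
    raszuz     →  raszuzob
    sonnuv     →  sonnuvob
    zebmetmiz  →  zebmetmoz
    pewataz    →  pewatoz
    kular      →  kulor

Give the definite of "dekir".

dekor

bowmov and sonnuv both end in -v yet inflect differently (bowmvus, sonnuvob), so the final letter is not what conditions the rule; the last vowel is.
"dekir" has last vowel 'i'. The one such stem in the data (zebmetmiz → zebmetmoz) changes the last vowel to 'o' (as do pewataz, kular), so the same rule applies.
The other patterns: stems whose last vowel is 'o' delete the last vowel and add -us; stems whose last vowel is 'u' add -ob.
So dekir → dekor.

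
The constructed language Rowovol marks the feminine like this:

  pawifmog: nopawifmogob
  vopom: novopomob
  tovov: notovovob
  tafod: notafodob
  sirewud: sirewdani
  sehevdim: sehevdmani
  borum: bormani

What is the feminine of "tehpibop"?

"tehpibop" has last vowel 'o'. The stems whose last vowel is 'o' (pawifmog → nopawifmogob, vopom → novopomob, tovov → notovovob) add no- … -ob around the stem.
The other pattern: stems whose last vowel is 'i' or 'u' delete the last vowel and add -ani.
So tehpibop → notehpibopob.

notehpibopob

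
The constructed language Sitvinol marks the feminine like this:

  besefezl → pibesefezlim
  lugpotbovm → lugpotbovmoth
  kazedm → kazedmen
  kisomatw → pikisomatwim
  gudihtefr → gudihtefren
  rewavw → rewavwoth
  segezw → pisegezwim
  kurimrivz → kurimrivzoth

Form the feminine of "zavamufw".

kazedm and lugpotbovm both end in -m yet inflect differently (kazedmen, lugpotbovmoth), so the final letter is not what conditions the rule; the second-to-last letter is.
"zavamufw" has second-to-last letter 'f'. The one such stem in the data (gudihtefr → gudihtefren) adds -en, so the same rule applies.
So zavamufw → zavamufwen.

zavamufwen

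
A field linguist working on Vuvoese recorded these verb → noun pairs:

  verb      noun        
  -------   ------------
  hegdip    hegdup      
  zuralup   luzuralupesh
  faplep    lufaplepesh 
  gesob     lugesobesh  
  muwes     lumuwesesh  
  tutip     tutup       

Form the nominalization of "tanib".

hegdip and zuralup both end in -p yet inflect differently (hegdup, luzuralupesh), so the final letter is not what conditions the rule; the last vowel is.
"tanib" has last vowel 'i'. The stems whose last vowel is 'i' (hegdip → hegdup, tutip → tutup) change the last vowel to 'u'.
The other pattern: stems whose last vowel is 'e', 'o' or 'u' add lu- … -esh around the stem.
So tanib → tanub.

tanub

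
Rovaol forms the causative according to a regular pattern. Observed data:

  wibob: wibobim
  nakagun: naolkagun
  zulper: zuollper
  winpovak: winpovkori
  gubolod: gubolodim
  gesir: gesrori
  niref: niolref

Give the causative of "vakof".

gesir and zulper both end in -r yet inflect differently (gesrori, zuollper), so the final letter is not what conditions the rule; the last vowel is.
"vakof" has last vowel 'o'. The stems whose last vowel is 'o' (gubolod → gubolodim, wibob → wibobim) add -im.
The other patterns: stems whose last vowel is 'a' or 'i' delete the last vowel and add -ori; stems whose last vowel is 'e' or 'u' insert -ol- after the first vowel.
So vakof → vakofim.

vakofim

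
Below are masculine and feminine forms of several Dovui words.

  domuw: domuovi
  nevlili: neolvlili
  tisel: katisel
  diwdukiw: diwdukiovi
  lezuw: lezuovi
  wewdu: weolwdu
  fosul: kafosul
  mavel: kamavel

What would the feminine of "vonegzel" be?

kavonegzel

"vonegzel" ends in -l. The stems ending in -l (tisel → katisel, mavel → kamavel, fosul → kafosul) add the prefix ka-.
The other patterns: stems ending in -w drop the final letter and add -ovi; stems ending in -i or -u insert -ol- after the first vowel.
So vonegzel → kavonegzel.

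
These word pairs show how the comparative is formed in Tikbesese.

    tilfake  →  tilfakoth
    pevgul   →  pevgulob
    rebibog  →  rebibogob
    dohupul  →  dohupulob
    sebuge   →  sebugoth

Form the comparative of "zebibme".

zebibmoth

sebuge and dohupul both have 3 vowels yet inflect differently (sebugoth, dohupulob), so the number of vowels is not what conditions the rule; whether the stem ends in a vowel or a consonant is.
"zebibme" ends in a vowel. The stems ending in a vowel (sebuge → sebugoth, tilfake → tilfakoth) drop the final letter and add -oth.
The other pattern: stems ending in a consonant add -ob.
So zebibme → zebibmoth.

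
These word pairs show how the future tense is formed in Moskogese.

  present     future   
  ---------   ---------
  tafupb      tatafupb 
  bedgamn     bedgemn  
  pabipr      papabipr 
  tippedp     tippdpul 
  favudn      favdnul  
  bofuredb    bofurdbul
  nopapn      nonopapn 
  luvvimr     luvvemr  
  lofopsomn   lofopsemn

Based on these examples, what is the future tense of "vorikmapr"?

luvvimr and pabipr both end in -r yet inflect differently (luvvemr, papabipr), so the final letter is not what conditions the rule; the second-to-last letter is.
"vorikmapr" has second-to-last letter 'p'. The stems whose second-to-last letter is 'p' (pabipr → papabipr, tafupb → tatafupb, nopapn → nonopapn) repeat the first consonant+vowel as a prefix.
The other patterns: stems whose second-to-last letter is 'm' change the last vowel to 'e'; stems whose second-to-last letter is 'd' delete the last vowel and add -ul.
So vorikmapr → vovorikmapr.

vovorikmapr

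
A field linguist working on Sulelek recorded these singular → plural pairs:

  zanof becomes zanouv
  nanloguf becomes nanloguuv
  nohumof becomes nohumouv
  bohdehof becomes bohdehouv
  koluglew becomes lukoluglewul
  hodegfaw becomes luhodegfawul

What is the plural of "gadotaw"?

nanloguf and koluglew both have 3 vowels yet inflect differently (nanloguuv, lukoluglewul), so the number of vowels is not what conditions the rule; the final letter is.
"gadotaw" ends in -w. The stems ending in -w (koluglew → lukoluglewul, hodegfaw → luhodegfawul) add lu- … -ul around the stem.
The other pattern: stems ending in -f drop the final letter and add -uv.
So gadotaw → lugadotawul.

lugadotawul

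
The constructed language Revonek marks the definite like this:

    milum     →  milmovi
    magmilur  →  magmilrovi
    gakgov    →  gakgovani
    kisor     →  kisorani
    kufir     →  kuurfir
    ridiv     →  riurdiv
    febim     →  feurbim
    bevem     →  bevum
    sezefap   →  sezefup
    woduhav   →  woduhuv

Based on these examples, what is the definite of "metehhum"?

metehhmovi

magmilur and kisor both end in -r yet inflect differently (magmilrovi, kisorani), so the final letter is not what conditions the rule; the last vowel is.
"metehhum" has last vowel 'u'. The stems whose last vowel is 'u' (milum → milmovi, magmilur → magmilrovi) delete the last vowel and add -ovi.
The other patterns: stems whose last vowel is 'o' add -ani; stems whose last vowel is 'i' insert -ur- after the first vowel; stems whose last vowel is 'a' or 'e' change the last vowel to 'u'.
So metehhum → metehhmovi.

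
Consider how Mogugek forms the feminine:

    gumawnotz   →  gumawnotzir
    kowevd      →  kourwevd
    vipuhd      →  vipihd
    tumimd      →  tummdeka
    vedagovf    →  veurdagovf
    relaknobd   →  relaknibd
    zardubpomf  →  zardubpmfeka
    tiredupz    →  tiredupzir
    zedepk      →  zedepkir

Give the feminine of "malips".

"malips" has second-to-last letter 'p'. The stems whose second-to-last letter is 'p' (tiredupz → tiredupzir, zedepk → zedepkir) add -ir.
The other patterns: stems whose second-to-last letter is 'v' insert -ur- after the first vowel; stems whose second-to-last letter is 'm' delete the last vowel and add -eka; stems whose second-to-last letter is 'b' or 'h' change the last vowel to 'i'.
So malips → malipsir.

malipsir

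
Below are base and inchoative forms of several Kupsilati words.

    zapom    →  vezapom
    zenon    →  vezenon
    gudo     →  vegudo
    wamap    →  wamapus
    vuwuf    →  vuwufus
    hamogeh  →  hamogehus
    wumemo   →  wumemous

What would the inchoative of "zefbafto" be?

gudo and wumemo both end in -o yet inflect differently (vegudo, wumemous), so the final letter is not what conditions the rule; the first letter is.
"zefbafto" begins with z-. The stems beginning with z- (zapom → vezapom, zenon → vezenon) add the prefix ve-.
So zefbafto → vezefbafto.

vezefbafto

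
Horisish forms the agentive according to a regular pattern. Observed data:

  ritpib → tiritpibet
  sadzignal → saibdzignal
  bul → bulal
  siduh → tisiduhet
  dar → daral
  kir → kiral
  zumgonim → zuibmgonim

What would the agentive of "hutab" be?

tihutabet

bul and sadzignal both end in -l yet inflect differently (bulal, saibdzignal), so the final letter is not what conditions the rule; the number of vowels is.
"hutab" has 2 vowels. The stems with 2 vowels (ritpib → tiritpibet, siduh → tisiduhet) add ti- … -et around the stem.
The other patterns: stems with 1 vowel add -al; stems with 3 vowels insert -ib- after the first vowel.
So hutab → tihutabet.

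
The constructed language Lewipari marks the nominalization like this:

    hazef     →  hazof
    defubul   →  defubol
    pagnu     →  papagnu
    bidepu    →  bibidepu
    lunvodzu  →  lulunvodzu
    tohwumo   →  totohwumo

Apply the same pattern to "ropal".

ropol

lunvodzu and defubul both have last vowel 'u' yet inflect differently (lulunvodzu, defubol), so the last vowel is not what conditions the rule; whether the stem ends in a vowel or a consonant is.
"ropal" ends in a consonant. The stems ending in a consonant (hazef → hazof, defubul → defubol) change the last vowel to 'o'.
So ropal → ropol.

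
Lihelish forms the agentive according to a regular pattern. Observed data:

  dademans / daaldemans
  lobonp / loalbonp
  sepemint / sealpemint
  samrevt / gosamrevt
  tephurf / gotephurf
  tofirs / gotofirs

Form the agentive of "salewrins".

saallewrins

"salewrins" has second-to-last letter 'n'. The stems whose second-to-last letter is 'n' (dademans → daaldemans, lobonp → loalbonp, sepemint → sealpemint) insert -al- after the first vowel.
So salewrins → saallewrins.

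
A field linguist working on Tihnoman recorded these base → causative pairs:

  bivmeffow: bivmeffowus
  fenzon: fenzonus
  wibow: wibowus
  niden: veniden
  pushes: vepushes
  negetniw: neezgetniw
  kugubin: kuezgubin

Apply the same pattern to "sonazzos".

sonazzosus

"sonazzos" has last vowel 'o'. The stems whose last vowel is 'o' (bivmeffow → bivmeffowus, fenzon → fenzonus, wibow → wibowus) add -us.
The other patterns: stems whose last vowel is 'e' add the prefix ve-; stems whose last vowel is 'i' insert -ez- after the first vowel.
So sonazzos → sonazzosus.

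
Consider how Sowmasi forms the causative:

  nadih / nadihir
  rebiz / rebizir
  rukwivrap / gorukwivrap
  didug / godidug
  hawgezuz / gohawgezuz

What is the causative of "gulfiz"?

rebiz and hawgezuz both end in -z yet inflect differently (rebizir, gohawgezuz), so the final letter is not what conditions the rule; the last vowel is.
"gulfiz" has last vowel 'i'. The stems whose last vowel is 'i' (rebiz → rebizir, nadih → nadihir) add -ir.
So gulfiz → gulfizir.

gulfizir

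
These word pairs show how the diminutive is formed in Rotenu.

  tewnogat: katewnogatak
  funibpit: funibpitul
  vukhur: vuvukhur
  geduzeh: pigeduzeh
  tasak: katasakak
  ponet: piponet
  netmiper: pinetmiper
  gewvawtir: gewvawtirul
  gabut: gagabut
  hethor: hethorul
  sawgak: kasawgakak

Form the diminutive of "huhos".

tewnogat and gabut both end in -t yet inflect differently (katewnogatak, gagabut), so the final letter is not what conditions the rule; the last vowel is.
"huhos" has last vowel 'o'. The one such stem in the data (hethor → hethorul) adds -ul, so the same rule applies.
So huhos → huhosul.

huhosul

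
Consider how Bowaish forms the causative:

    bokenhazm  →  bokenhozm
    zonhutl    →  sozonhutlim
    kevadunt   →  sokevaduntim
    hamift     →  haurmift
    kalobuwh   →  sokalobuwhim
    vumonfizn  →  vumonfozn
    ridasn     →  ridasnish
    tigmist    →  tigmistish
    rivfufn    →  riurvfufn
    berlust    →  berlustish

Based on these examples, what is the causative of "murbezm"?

murbozm

hamift and tigmist both end in -t yet inflect differently (haurmift, tigmistish), so the final letter is not what conditions the rule; the second-to-last letter is.
"murbezm" has second-to-last letter 'z'. The stems whose second-to-last letter is 'z' (bokenhazm → bokenhozm, vumonfizn → vumonfozn) change the last vowel to 'o'.
The other patterns: stems whose second-to-last letter is 'f' insert -ur- after the first vowel; stems whose second-to-last letter is 's' add -ish; stems whose second-to-last letter is 'n', 't' or 'w' add so- … -im around the stem.
So murbezm → murbozm.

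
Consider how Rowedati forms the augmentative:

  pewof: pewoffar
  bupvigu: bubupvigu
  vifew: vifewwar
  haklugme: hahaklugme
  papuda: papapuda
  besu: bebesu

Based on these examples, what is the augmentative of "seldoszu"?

seseldoszu

haklugme and vifew both have last vowel 'e' yet inflect differently (hahaklugme, vifewwar), so the last vowel is not what conditions the rule; whether the stem ends in a vowel or a consonant is.
"seldoszu" ends in a vowel. The stems ending in a vowel (haklugme → hahaklugme, besu → bebesu, bupvigu → bubupvigu) repeat the first consonant+vowel as a prefix.
So seldoszu → seseldoszu.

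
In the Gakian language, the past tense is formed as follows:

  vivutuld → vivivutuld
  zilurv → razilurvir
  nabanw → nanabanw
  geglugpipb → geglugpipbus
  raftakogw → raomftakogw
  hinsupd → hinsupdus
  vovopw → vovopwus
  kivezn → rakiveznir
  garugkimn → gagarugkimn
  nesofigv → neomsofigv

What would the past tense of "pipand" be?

vovopw and raftakogw both end in -w yet inflect differently (vovopwus, raomftakogw), so the final letter is not what conditions the rule; the second-to-last letter is.
"pipand" has second-to-last letter 'n'. The one such stem in the data (nabanw → nanabanw) repeats the first consonant+vowel as a prefix (as do vivutuld, garugkimn), so the same rule applies.
The other patterns: stems whose second-to-last letter is 'p' add -us; stems whose second-to-last letter is 'g' insert -om- after the first vowel; stems whose second-to-last letter is 'r' or 'z' add ra- … -ir around the stem.
So pipand → pipipand.

pipipand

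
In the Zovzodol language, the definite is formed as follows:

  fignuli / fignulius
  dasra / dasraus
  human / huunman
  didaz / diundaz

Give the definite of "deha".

dehaus

"deha" ends in a vowel. The stems ending in a vowel (fignuli → fignulius, dasra → dasraus) add -us.
The other pattern: stems ending in a consonant insert -un- after the first vowel.
So deha → dehaus.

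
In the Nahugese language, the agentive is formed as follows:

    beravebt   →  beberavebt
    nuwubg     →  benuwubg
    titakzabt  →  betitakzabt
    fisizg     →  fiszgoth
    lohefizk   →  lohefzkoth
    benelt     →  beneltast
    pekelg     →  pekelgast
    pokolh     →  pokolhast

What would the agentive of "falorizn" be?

"falorizn" has second-to-last letter 'z'. The stems whose second-to-last letter is 'z' (fisizg → fiszgoth, lohefizk → lohefzkoth) delete the last vowel and add -oth.
The other patterns: stems whose second-to-last letter is 'b' add the prefix be-; stems whose second-to-last letter is 'l' add -ast.
So falorizn → falorznoth.

falorznoth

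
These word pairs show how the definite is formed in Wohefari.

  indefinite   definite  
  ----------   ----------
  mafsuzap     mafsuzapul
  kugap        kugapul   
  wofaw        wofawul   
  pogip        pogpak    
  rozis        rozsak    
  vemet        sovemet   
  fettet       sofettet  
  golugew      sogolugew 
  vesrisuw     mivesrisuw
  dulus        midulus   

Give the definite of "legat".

mafsuzap and pogip both end in -p yet inflect differently (mafsuzapul, pogpak), so the final letter is not what conditions the rule; the last vowel is.
"legat" has last vowel 'a'. The stems whose last vowel is 'a' (mafsuzap → mafsuzapul, kugap → kugapul, wofaw → wofawul) add -ul.
So legat → legatul.

legatul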